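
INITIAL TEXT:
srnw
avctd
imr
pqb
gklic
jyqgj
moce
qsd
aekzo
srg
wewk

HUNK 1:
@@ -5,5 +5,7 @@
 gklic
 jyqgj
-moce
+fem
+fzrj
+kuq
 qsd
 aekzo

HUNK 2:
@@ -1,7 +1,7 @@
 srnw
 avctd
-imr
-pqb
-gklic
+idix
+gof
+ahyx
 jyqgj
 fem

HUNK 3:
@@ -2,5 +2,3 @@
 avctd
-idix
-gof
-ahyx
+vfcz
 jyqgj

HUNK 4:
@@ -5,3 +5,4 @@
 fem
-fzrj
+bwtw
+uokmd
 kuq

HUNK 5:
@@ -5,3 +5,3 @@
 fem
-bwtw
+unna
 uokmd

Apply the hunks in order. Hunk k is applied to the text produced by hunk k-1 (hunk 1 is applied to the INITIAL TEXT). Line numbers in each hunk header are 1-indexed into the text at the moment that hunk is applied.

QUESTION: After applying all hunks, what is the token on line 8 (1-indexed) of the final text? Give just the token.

Hunk 1: at line 5 remove [moce] add [fem,fzrj,kuq] -> 13 lines: srnw avctd imr pqb gklic jyqgj fem fzrj kuq qsd aekzo srg wewk
Hunk 2: at line 1 remove [imr,pqb,gklic] add [idix,gof,ahyx] -> 13 lines: srnw avctd idix gof ahyx jyqgj fem fzrj kuq qsd aekzo srg wewk
Hunk 3: at line 2 remove [idix,gof,ahyx] add [vfcz] -> 11 lines: srnw avctd vfcz jyqgj fem fzrj kuq qsd aekzo srg wewk
Hunk 4: at line 5 remove [fzrj] add [bwtw,uokmd] -> 12 lines: srnw avctd vfcz jyqgj fem bwtw uokmd kuq qsd aekzo srg wewk
Hunk 5: at line 5 remove [bwtw] add [unna] -> 12 lines: srnw avctd vfcz jyqgj fem unna uokmd kuq qsd aekzo srg wewk
Final line 8: kuq

Answer: kuq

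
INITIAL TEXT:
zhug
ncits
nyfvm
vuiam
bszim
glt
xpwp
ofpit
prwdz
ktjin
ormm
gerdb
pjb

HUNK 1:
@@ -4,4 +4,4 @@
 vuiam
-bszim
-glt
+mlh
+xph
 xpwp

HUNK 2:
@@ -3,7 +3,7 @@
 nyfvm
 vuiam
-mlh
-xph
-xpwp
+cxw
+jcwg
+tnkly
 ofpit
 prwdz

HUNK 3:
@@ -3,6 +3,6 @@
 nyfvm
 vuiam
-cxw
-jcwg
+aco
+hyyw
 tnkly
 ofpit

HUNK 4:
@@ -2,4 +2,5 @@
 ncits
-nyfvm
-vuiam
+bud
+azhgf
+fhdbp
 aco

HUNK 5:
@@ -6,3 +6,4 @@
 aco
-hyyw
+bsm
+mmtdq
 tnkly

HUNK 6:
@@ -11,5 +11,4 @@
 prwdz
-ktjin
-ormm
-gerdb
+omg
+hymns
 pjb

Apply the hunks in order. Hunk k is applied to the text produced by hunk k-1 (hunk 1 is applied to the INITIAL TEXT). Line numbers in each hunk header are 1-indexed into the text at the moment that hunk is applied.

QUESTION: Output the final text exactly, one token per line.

Answer: zhug
ncits
bud
azhgf
fhdbp
aco
bsm
mmtdq
tnkly
ofpit
prwdz
omg
hymns
pjb

Derivation:
Hunk 1: at line 4 remove [bszim,glt] add [mlh,xph] -> 13 lines: zhug ncits nyfvm vuiam mlh xph xpwp ofpit prwdz ktjin ormm gerdb pjb
Hunk 2: at line 3 remove [mlh,xph,xpwp] add [cxw,jcwg,tnkly] -> 13 lines: zhug ncits nyfvm vuiam cxw jcwg tnkly ofpit prwdz ktjin ormm gerdb pjb
Hunk 3: at line 3 remove [cxw,jcwg] add [aco,hyyw] -> 13 lines: zhug ncits nyfvm vuiam aco hyyw tnkly ofpit prwdz ktjin ormm gerdb pjb
Hunk 4: at line 2 remove [nyfvm,vuiam] add [bud,azhgf,fhdbp] -> 14 lines: zhug ncits bud azhgf fhdbp aco hyyw tnkly ofpit prwdz ktjin ormm gerdb pjb
Hunk 5: at line 6 remove [hyyw] add [bsm,mmtdq] -> 15 lines: zhug ncits bud azhgf fhdbp aco bsm mmtdq tnkly ofpit prwdz ktjin ormm gerdb pjb
Hunk 6: at line 11 remove [ktjin,ormm,gerdb] add [omg,hymns] -> 14 lines: zhug ncits bud azhgf fhdbp aco bsm mmtdq tnkly ofpit prwdz omg hymns pjb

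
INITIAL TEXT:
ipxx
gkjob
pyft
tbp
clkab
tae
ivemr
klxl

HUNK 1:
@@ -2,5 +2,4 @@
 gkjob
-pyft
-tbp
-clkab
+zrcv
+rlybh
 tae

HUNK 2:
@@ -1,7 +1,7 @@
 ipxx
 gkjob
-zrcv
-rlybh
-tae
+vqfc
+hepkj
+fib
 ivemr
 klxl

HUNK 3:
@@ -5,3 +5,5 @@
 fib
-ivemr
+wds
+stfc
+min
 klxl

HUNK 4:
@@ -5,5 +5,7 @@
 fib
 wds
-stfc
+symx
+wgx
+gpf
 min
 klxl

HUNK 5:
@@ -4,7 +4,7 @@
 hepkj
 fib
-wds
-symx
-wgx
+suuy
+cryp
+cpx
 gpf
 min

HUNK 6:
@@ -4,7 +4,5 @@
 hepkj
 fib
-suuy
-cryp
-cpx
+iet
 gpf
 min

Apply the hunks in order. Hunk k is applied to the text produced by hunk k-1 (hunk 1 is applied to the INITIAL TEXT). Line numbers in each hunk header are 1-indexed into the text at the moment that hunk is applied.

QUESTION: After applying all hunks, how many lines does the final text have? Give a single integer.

Answer: 9

Derivation:
Hunk 1: at line 2 remove [pyft,tbp,clkab] add [zrcv,rlybh] -> 7 lines: ipxx gkjob zrcv rlybh tae ivemr klxl
Hunk 2: at line 1 remove [zrcv,rlybh,tae] add [vqfc,hepkj,fib] -> 7 lines: ipxx gkjob vqfc hepkj fib ivemr klxl
Hunk 3: at line 5 remove [ivemr] add [wds,stfc,min] -> 9 lines: ipxx gkjob vqfc hepkj fib wds stfc min klxl
Hunk 4: at line 5 remove [stfc] add [symx,wgx,gpf] -> 11 lines: ipxx gkjob vqfc hepkj fib wds symx wgx gpf min klxl
Hunk 5: at line 4 remove [wds,symx,wgx] add [suuy,cryp,cpx] -> 11 lines: ipxx gkjob vqfc hepkj fib suuy cryp cpx gpf min klxl
Hunk 6: at line 4 remove [suuy,cryp,cpx] add [iet] -> 9 lines: ipxx gkjob vqfc hepkj fib iet gpf min klxl
Final line count: 9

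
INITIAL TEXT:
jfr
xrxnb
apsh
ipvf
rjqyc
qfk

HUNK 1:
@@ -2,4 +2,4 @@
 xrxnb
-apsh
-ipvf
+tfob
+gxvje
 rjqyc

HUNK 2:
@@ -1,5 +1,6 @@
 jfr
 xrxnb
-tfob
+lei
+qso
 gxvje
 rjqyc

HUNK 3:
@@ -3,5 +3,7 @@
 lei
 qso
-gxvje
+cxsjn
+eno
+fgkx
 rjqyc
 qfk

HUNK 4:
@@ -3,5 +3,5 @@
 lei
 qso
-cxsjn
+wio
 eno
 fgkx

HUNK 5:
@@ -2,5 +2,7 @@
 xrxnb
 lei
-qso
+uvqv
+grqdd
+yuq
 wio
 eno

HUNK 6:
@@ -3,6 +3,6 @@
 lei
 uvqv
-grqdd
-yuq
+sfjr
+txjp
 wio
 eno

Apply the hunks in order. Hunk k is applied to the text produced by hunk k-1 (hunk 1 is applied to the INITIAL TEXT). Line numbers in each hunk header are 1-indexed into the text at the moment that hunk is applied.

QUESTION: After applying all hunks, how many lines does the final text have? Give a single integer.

Answer: 11

Derivation:
Hunk 1: at line 2 remove [apsh,ipvf] add [tfob,gxvje] -> 6 lines: jfr xrxnb tfob gxvje rjqyc qfk
Hunk 2: at line 1 remove [tfob] add [lei,qso] -> 7 lines: jfr xrxnb lei qso gxvje rjqyc qfk
Hunk 3: at line 3 remove [gxvje] add [cxsjn,eno,fgkx] -> 9 lines: jfr xrxnb lei qso cxsjn eno fgkx rjqyc qfk
Hunk 4: at line 3 remove [cxsjn] add [wio] -> 9 lines: jfr xrxnb lei qso wio eno fgkx rjqyc qfk
Hunk 5: at line 2 remove [qso] add [uvqv,grqdd,yuq] -> 11 lines: jfr xrxnb lei uvqv grqdd yuq wio eno fgkx rjqyc qfk
Hunk 6: at line 3 remove [grqdd,yuq] add [sfjr,txjp] -> 11 lines: jfr xrxnb lei uvqv sfjr txjp wio eno fgkx rjqyc qfk
Final line count: 11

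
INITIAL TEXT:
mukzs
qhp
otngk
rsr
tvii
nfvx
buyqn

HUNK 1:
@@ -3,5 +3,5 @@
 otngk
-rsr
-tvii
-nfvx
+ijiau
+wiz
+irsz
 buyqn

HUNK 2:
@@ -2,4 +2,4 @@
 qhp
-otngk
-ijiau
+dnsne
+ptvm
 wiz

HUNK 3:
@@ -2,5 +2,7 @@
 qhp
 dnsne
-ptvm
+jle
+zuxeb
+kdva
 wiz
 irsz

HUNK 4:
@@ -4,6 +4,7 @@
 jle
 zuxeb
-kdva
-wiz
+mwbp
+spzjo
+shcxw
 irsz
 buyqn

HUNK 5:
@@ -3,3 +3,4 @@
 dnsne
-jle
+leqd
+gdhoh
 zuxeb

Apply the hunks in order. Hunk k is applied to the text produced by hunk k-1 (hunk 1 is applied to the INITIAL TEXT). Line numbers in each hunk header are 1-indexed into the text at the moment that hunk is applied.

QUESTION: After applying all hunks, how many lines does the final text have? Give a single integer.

Answer: 11

Derivation:
Hunk 1: at line 3 remove [rsr,tvii,nfvx] add [ijiau,wiz,irsz] -> 7 lines: mukzs qhp otngk ijiau wiz irsz buyqn
Hunk 2: at line 2 remove [otngk,ijiau] add [dnsne,ptvm] -> 7 lines: mukzs qhp dnsne ptvm wiz irsz buyqn
Hunk 3: at line 2 remove [ptvm] add [jle,zuxeb,kdva] -> 9 lines: mukzs qhp dnsne jle zuxeb kdva wiz irsz buyqn
Hunk 4: at line 4 remove [kdva,wiz] add [mwbp,spzjo,shcxw] -> 10 lines: mukzs qhp dnsne jle zuxeb mwbp spzjo shcxw irsz buyqn
Hunk 5: at line 3 remove [jle] add [leqd,gdhoh] -> 11 lines: mukzs qhp dnsne leqd gdhoh zuxeb mwbp spzjo shcxw irsz buyqn
Final line count: 11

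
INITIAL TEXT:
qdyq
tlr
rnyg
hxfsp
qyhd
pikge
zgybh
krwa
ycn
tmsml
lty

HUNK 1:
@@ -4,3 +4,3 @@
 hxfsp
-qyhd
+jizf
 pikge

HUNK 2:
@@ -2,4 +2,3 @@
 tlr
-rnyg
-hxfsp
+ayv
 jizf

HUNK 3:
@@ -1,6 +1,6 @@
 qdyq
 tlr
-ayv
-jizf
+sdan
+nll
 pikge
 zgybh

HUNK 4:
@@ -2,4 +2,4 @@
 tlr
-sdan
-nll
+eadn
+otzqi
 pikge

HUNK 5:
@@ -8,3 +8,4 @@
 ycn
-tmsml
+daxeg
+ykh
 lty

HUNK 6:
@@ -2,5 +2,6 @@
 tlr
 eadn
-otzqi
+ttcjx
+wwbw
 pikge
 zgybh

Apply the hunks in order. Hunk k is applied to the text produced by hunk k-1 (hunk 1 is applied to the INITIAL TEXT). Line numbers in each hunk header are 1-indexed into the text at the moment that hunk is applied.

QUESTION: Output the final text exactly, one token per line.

Hunk 1: at line 4 remove [qyhd] add [jizf] -> 11 lines: qdyq tlr rnyg hxfsp jizf pikge zgybh krwa ycn tmsml lty
Hunk 2: at line 2 remove [rnyg,hxfsp] add [ayv] -> 10 lines: qdyq tlr ayv jizf pikge zgybh krwa ycn tmsml lty
Hunk 3: at line 1 remove [ayv,jizf] add [sdan,nll] -> 10 lines: qdyq tlr sdan nll pikge zgybh krwa ycn tmsml lty
Hunk 4: at line 2 remove [sdan,nll] add [eadn,otzqi] -> 10 lines: qdyq tlr eadn otzqi pikge zgybh krwa ycn tmsml lty
Hunk 5: at line 8 remove [tmsml] add [daxeg,ykh] -> 11 lines: qdyq tlr eadn otzqi pikge zgybh krwa ycn daxeg ykh lty
Hunk 6: at line 2 remove [otzqi] add [ttcjx,wwbw] -> 12 lines: qdyq tlr eadn ttcjx wwbw pikge zgybh krwa ycn daxeg ykh lty

Answer: qdyq
tlr
eadn
ttcjx
wwbw
pikge
zgybh
krwa
ycn
daxeg
ykh
lty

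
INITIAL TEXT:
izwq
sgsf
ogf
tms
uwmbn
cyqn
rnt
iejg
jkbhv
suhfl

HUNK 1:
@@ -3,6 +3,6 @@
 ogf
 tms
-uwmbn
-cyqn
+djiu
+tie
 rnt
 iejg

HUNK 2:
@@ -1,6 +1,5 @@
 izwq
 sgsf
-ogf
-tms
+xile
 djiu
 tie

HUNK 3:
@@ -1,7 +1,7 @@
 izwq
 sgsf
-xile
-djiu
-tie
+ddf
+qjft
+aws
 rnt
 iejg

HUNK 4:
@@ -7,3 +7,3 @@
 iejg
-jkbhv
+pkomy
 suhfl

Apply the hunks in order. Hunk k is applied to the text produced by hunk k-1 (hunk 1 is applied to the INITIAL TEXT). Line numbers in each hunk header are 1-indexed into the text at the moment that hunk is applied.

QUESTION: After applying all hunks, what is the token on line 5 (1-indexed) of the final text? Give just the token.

Hunk 1: at line 3 remove [uwmbn,cyqn] add [djiu,tie] -> 10 lines: izwq sgsf ogf tms djiu tie rnt iejg jkbhv suhfl
Hunk 2: at line 1 remove [ogf,tms] add [xile] -> 9 lines: izwq sgsf xile djiu tie rnt iejg jkbhv suhfl
Hunk 3: at line 1 remove [xile,djiu,tie] add [ddf,qjft,aws] -> 9 lines: izwq sgsf ddf qjft aws rnt iejg jkbhv suhfl
Hunk 4: at line 7 remove [jkbhv] add [pkomy] -> 9 lines: izwq sgsf ddf qjft aws rnt iejg pkomy suhfl
Final line 5: aws

Answer: aws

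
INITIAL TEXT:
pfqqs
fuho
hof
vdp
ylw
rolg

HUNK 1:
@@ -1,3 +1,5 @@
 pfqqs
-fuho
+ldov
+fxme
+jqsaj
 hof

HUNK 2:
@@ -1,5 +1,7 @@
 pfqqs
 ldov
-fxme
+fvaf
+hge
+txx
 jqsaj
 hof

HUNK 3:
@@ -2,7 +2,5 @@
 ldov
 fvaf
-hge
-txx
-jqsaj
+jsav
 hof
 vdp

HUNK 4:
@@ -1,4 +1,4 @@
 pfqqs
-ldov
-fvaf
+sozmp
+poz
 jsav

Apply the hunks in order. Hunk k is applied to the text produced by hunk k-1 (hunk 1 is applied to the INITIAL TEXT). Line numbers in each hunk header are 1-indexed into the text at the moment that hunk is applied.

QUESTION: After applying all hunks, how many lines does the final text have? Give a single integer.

Hunk 1: at line 1 remove [fuho] add [ldov,fxme,jqsaj] -> 8 lines: pfqqs ldov fxme jqsaj hof vdp ylw rolg
Hunk 2: at line 1 remove [fxme] add [fvaf,hge,txx] -> 10 lines: pfqqs ldov fvaf hge txx jqsaj hof vdp ylw rolg
Hunk 3: at line 2 remove [hge,txx,jqsaj] add [jsav] -> 8 lines: pfqqs ldov fvaf jsav hof vdp ylw rolg
Hunk 4: at line 1 remove [ldov,fvaf] add [sozmp,poz] -> 8 lines: pfqqs sozmp poz jsav hof vdp ylw rolg
Final line count: 8

Answer: 8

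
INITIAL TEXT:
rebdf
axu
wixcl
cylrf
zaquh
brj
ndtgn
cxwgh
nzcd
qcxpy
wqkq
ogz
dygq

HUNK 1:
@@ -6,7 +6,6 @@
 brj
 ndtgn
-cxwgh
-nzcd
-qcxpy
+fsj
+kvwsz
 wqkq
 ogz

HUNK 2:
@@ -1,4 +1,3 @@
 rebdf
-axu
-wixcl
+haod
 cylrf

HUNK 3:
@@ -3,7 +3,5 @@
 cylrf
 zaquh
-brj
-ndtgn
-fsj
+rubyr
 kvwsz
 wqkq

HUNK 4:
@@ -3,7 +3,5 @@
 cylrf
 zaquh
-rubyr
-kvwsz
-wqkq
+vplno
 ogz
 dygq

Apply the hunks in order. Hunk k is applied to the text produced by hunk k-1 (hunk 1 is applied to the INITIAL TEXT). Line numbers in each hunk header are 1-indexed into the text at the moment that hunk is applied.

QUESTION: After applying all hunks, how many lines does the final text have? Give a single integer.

Answer: 7

Derivation:
Hunk 1: at line 6 remove [cxwgh,nzcd,qcxpy] add [fsj,kvwsz] -> 12 lines: rebdf axu wixcl cylrf zaquh brj ndtgn fsj kvwsz wqkq ogz dygq
Hunk 2: at line 1 remove [axu,wixcl] add [haod] -> 11 lines: rebdf haod cylrf zaquh brj ndtgn fsj kvwsz wqkq ogz dygq
Hunk 3: at line 3 remove [brj,ndtgn,fsj] add [rubyr] -> 9 lines: rebdf haod cylrf zaquh rubyr kvwsz wqkq ogz dygq
Hunk 4: at line 3 remove [rubyr,kvwsz,wqkq] add [vplno] -> 7 lines: rebdf haod cylrf zaquh vplno ogz dygq
Final line count: 7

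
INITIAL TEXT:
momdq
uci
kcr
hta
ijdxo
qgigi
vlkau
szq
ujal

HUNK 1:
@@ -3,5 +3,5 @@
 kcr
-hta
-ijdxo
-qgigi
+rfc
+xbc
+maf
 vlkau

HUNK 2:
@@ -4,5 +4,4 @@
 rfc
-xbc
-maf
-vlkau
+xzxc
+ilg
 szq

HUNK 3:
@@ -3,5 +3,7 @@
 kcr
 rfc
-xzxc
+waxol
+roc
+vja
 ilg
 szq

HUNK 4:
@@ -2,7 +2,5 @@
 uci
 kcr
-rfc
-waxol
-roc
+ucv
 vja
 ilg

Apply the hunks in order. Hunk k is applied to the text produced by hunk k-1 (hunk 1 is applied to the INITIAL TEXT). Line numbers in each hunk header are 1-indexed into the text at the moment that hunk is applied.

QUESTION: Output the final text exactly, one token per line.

Hunk 1: at line 3 remove [hta,ijdxo,qgigi] add [rfc,xbc,maf] -> 9 lines: momdq uci kcr rfc xbc maf vlkau szq ujal
Hunk 2: at line 4 remove [xbc,maf,vlkau] add [xzxc,ilg] -> 8 lines: momdq uci kcr rfc xzxc ilg szq ujal
Hunk 3: at line 3 remove [xzxc] add [waxol,roc,vja] -> 10 lines: momdq uci kcr rfc waxol roc vja ilg szq ujal
Hunk 4: at line 2 remove [rfc,waxol,roc] add [ucv] -> 8 lines: momdq uci kcr ucv vja ilg szq ujal

Answer: momdq
uci
kcr
ucv
vja
ilg
szq
ujal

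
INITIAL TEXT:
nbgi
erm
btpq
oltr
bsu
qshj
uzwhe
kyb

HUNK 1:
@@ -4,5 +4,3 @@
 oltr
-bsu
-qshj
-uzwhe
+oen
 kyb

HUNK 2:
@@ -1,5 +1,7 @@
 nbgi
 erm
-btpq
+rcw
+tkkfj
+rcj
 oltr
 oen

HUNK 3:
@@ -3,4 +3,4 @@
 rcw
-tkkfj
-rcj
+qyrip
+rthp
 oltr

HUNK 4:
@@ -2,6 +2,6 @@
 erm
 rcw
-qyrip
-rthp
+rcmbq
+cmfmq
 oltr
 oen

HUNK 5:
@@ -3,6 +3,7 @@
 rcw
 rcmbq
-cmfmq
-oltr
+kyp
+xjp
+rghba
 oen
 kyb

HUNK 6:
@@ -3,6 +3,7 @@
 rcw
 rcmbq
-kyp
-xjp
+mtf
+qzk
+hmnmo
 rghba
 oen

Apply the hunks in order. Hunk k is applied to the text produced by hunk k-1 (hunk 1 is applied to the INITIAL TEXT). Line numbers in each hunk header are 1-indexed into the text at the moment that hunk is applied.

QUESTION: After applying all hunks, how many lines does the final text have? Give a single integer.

Answer: 10

Derivation:
Hunk 1: at line 4 remove [bsu,qshj,uzwhe] add [oen] -> 6 lines: nbgi erm btpq oltr oen kyb
Hunk 2: at line 1 remove [btpq] add [rcw,tkkfj,rcj] -> 8 lines: nbgi erm rcw tkkfj rcj oltr oen kyb
Hunk 3: at line 3 remove [tkkfj,rcj] add [qyrip,rthp] -> 8 lines: nbgi erm rcw qyrip rthp oltr oen kyb
Hunk 4: at line 2 remove [qyrip,rthp] add [rcmbq,cmfmq] -> 8 lines: nbgi erm rcw rcmbq cmfmq oltr oen kyb
Hunk 5: at line 3 remove [cmfmq,oltr] add [kyp,xjp,rghba] -> 9 lines: nbgi erm rcw rcmbq kyp xjp rghba oen kyb
Hunk 6: at line 3 remove [kyp,xjp] add [mtf,qzk,hmnmo] -> 10 lines: nbgi erm rcw rcmbq mtf qzk hmnmo rghba oen kyb
Final line count: 10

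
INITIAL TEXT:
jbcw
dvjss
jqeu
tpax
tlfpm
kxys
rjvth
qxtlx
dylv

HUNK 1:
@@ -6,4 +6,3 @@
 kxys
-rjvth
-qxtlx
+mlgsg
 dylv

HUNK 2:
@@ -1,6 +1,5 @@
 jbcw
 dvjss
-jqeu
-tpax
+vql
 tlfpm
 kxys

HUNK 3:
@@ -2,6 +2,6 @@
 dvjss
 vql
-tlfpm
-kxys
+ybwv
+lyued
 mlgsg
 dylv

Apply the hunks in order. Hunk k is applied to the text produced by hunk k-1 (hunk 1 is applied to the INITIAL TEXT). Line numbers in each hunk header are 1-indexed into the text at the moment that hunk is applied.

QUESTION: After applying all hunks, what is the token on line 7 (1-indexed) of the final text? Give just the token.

Answer: dylv

Derivation:
Hunk 1: at line 6 remove [rjvth,qxtlx] add [mlgsg] -> 8 lines: jbcw dvjss jqeu tpax tlfpm kxys mlgsg dylv
Hunk 2: at line 1 remove [jqeu,tpax] add [vql] -> 7 lines: jbcw dvjss vql tlfpm kxys mlgsg dylv
Hunk 3: at line 2 remove [tlfpm,kxys] add [ybwv,lyued] -> 7 lines: jbcw dvjss vql ybwv lyued mlgsg dylv
Final line 7: dylv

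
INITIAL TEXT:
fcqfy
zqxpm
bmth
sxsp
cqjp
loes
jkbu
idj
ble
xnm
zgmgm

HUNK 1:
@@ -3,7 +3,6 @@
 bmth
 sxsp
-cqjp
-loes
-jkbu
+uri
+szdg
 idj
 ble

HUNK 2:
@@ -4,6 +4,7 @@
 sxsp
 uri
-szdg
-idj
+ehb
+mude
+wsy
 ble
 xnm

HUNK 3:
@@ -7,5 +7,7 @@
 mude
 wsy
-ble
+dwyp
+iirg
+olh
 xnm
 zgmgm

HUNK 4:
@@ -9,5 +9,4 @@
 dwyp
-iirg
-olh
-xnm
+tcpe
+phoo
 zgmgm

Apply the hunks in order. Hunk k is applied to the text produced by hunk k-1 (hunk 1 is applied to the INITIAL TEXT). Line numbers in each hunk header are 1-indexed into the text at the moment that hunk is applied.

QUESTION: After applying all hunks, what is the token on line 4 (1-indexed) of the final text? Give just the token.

Hunk 1: at line 3 remove [cqjp,loes,jkbu] add [uri,szdg] -> 10 lines: fcqfy zqxpm bmth sxsp uri szdg idj ble xnm zgmgm
Hunk 2: at line 4 remove [szdg,idj] add [ehb,mude,wsy] -> 11 lines: fcqfy zqxpm bmth sxsp uri ehb mude wsy ble xnm zgmgm
Hunk 3: at line 7 remove [ble] add [dwyp,iirg,olh] -> 13 lines: fcqfy zqxpm bmth sxsp uri ehb mude wsy dwyp iirg olh xnm zgmgm
Hunk 4: at line 9 remove [iirg,olh,xnm] add [tcpe,phoo] -> 12 lines: fcqfy zqxpm bmth sxsp uri ehb mude wsy dwyp tcpe phoo zgmgm
Final line 4: sxsp

Answer: sxsp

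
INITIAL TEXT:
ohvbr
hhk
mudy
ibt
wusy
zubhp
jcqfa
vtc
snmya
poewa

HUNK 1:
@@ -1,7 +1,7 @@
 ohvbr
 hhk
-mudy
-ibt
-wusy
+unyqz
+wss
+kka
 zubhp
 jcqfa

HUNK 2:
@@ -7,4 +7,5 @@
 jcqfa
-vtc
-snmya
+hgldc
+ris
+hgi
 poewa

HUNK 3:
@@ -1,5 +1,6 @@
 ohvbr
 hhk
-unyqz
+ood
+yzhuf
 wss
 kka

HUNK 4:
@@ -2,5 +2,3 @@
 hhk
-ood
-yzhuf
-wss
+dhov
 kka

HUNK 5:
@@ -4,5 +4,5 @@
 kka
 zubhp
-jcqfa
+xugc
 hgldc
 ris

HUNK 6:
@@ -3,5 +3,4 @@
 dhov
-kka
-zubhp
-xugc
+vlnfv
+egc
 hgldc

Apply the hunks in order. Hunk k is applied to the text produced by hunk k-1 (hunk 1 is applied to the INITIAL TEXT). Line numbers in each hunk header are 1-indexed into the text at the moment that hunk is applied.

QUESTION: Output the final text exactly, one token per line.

Answer: ohvbr
hhk
dhov
vlnfv
egc
hgldc
ris
hgi
poewa

Derivation:
Hunk 1: at line 1 remove [mudy,ibt,wusy] add [unyqz,wss,kka] -> 10 lines: ohvbr hhk unyqz wss kka zubhp jcqfa vtc snmya poewa
Hunk 2: at line 7 remove [vtc,snmya] add [hgldc,ris,hgi] -> 11 lines: ohvbr hhk unyqz wss kka zubhp jcqfa hgldc ris hgi poewa
Hunk 3: at line 1 remove [unyqz] add [ood,yzhuf] -> 12 lines: ohvbr hhk ood yzhuf wss kka zubhp jcqfa hgldc ris hgi poewa
Hunk 4: at line 2 remove [ood,yzhuf,wss] add [dhov] -> 10 lines: ohvbr hhk dhov kka zubhp jcqfa hgldc ris hgi poewa
Hunk 5: at line 4 remove [jcqfa] add [xugc] -> 10 lines: ohvbr hhk dhov kka zubhp xugc hgldc ris hgi poewa
Hunk 6: at line 3 remove [kka,zubhp,xugc] add [vlnfv,egc] -> 9 lines: ohvbr hhk dhov vlnfv egc hgldc ris hgi poewa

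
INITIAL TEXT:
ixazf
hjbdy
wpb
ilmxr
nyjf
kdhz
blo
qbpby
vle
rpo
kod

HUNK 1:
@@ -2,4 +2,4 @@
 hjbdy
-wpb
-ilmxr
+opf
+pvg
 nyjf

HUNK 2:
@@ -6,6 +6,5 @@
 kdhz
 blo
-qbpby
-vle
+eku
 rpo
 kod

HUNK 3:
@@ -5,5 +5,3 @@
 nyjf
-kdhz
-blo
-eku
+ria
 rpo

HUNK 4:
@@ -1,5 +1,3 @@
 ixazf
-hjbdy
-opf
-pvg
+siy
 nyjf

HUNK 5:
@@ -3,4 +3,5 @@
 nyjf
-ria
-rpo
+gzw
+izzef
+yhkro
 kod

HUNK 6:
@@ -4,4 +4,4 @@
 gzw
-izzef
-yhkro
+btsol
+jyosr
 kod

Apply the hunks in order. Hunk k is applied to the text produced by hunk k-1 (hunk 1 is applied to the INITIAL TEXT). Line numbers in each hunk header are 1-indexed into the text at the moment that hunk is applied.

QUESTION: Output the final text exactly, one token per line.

Answer: ixazf
siy
nyjf
gzw
btsol
jyosr
kod

Derivation:
Hunk 1: at line 2 remove [wpb,ilmxr] add [opf,pvg] -> 11 lines: ixazf hjbdy opf pvg nyjf kdhz blo qbpby vle rpo kod
Hunk 2: at line 6 remove [qbpby,vle] add [eku] -> 10 lines: ixazf hjbdy opf pvg nyjf kdhz blo eku rpo kod
Hunk 3: at line 5 remove [kdhz,blo,eku] add [ria] -> 8 lines: ixazf hjbdy opf pvg nyjf ria rpo kod
Hunk 4: at line 1 remove [hjbdy,opf,pvg] add [siy] -> 6 lines: ixazf siy nyjf ria rpo kod
Hunk 5: at line 3 remove [ria,rpo] add [gzw,izzef,yhkro] -> 7 lines: ixazf siy nyjf gzw izzef yhkro kod
Hunk 6: at line 4 remove [izzef,yhkro] add [btsol,jyosr] -> 7 lines: ixazf siy nyjf gzw btsol jyosr kod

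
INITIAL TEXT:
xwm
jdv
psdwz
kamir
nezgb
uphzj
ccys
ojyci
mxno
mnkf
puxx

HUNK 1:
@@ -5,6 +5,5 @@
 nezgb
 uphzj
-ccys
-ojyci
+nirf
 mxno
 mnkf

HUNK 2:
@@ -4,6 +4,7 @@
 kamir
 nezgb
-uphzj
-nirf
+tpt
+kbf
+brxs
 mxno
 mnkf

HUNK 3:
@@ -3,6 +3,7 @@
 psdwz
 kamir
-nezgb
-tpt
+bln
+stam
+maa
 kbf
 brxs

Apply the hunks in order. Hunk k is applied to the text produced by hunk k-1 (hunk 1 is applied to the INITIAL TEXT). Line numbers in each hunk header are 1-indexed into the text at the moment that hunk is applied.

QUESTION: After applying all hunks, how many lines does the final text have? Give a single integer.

Hunk 1: at line 5 remove [ccys,ojyci] add [nirf] -> 10 lines: xwm jdv psdwz kamir nezgb uphzj nirf mxno mnkf puxx
Hunk 2: at line 4 remove [uphzj,nirf] add [tpt,kbf,brxs] -> 11 lines: xwm jdv psdwz kamir nezgb tpt kbf brxs mxno mnkf puxx
Hunk 3: at line 3 remove [nezgb,tpt] add [bln,stam,maa] -> 12 lines: xwm jdv psdwz kamir bln stam maa kbf brxs mxno mnkf puxx
Final line count: 12

Answer: 12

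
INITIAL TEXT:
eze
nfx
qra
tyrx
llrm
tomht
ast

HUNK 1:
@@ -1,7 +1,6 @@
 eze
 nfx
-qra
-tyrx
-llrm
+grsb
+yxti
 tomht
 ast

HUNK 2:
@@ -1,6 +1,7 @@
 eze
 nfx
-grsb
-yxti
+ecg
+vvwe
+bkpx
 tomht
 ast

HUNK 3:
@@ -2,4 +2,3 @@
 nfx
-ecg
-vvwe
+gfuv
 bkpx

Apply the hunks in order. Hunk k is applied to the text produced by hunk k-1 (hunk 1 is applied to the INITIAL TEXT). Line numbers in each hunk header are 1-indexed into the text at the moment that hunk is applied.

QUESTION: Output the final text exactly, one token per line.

Hunk 1: at line 1 remove [qra,tyrx,llrm] add [grsb,yxti] -> 6 lines: eze nfx grsb yxti tomht ast
Hunk 2: at line 1 remove [grsb,yxti] add [ecg,vvwe,bkpx] -> 7 lines: eze nfx ecg vvwe bkpx tomht ast
Hunk 3: at line 2 remove [ecg,vvwe] add [gfuv] -> 6 lines: eze nfx gfuv bkpx tomht ast

Answer: eze
nfx
gfuv
bkpx
tomht
ast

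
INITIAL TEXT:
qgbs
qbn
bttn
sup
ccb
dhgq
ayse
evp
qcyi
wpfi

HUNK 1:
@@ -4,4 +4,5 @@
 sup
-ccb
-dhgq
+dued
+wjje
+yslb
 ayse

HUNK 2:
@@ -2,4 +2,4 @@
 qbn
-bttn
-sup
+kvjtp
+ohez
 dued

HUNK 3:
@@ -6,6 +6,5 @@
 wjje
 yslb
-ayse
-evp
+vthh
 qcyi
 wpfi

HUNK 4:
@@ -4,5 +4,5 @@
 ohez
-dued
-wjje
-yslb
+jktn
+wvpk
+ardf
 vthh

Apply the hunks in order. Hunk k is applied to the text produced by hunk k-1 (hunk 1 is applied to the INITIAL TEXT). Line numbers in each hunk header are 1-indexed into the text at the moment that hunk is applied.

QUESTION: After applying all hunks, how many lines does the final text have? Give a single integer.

Answer: 10

Derivation:
Hunk 1: at line 4 remove [ccb,dhgq] add [dued,wjje,yslb] -> 11 lines: qgbs qbn bttn sup dued wjje yslb ayse evp qcyi wpfi
Hunk 2: at line 2 remove [bttn,sup] add [kvjtp,ohez] -> 11 lines: qgbs qbn kvjtp ohez dued wjje yslb ayse evp qcyi wpfi
Hunk 3: at line 6 remove [ayse,evp] add [vthh] -> 10 lines: qgbs qbn kvjtp ohez dued wjje yslb vthh qcyi wpfi
Hunk 4: at line 4 remove [dued,wjje,yslb] add [jktn,wvpk,ardf] -> 10 lines: qgbs qbn kvjtp ohez jktn wvpk ardf vthh qcyi wpfi
Final line count: 10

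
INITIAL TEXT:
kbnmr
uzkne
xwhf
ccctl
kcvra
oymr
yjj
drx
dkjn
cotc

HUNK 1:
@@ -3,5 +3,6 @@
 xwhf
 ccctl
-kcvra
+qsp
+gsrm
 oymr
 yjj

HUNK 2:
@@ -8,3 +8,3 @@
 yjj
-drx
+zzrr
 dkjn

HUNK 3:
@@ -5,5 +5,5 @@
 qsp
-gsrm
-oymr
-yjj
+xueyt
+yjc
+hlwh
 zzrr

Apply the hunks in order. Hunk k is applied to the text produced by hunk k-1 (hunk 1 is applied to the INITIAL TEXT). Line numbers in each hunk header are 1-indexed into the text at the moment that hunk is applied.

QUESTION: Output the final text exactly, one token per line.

Hunk 1: at line 3 remove [kcvra] add [qsp,gsrm] -> 11 lines: kbnmr uzkne xwhf ccctl qsp gsrm oymr yjj drx dkjn cotc
Hunk 2: at line 8 remove [drx] add [zzrr] -> 11 lines: kbnmr uzkne xwhf ccctl qsp gsrm oymr yjj zzrr dkjn cotc
Hunk 3: at line 5 remove [gsrm,oymr,yjj] add [xueyt,yjc,hlwh] -> 11 lines: kbnmr uzkne xwhf ccctl qsp xueyt yjc hlwh zzrr dkjn cotc

Answer: kbnmr
uzkne
xwhf
ccctl
qsp
xueyt
yjc
hlwh
zzrr
dkjn
cotc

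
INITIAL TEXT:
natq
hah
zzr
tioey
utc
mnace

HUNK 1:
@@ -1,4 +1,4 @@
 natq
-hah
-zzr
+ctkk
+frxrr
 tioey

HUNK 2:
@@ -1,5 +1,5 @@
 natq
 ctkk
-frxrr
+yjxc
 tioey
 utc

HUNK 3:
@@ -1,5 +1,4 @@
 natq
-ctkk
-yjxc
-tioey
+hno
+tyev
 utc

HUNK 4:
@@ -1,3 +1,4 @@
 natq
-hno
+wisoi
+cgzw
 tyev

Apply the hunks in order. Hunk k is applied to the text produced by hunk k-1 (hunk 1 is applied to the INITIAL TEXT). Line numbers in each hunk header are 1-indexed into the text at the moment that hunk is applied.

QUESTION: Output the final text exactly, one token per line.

Hunk 1: at line 1 remove [hah,zzr] add [ctkk,frxrr] -> 6 lines: natq ctkk frxrr tioey utc mnace
Hunk 2: at line 1 remove [frxrr] add [yjxc] -> 6 lines: natq ctkk yjxc tioey utc mnace
Hunk 3: at line 1 remove [ctkk,yjxc,tioey] add [hno,tyev] -> 5 lines: natq hno tyev utc mnace
Hunk 4: at line 1 remove [hno] add [wisoi,cgzw] -> 6 lines: natq wisoi cgzw tyev utc mnace

Answer: natq
wisoi
cgzw
tyev
utc
mnace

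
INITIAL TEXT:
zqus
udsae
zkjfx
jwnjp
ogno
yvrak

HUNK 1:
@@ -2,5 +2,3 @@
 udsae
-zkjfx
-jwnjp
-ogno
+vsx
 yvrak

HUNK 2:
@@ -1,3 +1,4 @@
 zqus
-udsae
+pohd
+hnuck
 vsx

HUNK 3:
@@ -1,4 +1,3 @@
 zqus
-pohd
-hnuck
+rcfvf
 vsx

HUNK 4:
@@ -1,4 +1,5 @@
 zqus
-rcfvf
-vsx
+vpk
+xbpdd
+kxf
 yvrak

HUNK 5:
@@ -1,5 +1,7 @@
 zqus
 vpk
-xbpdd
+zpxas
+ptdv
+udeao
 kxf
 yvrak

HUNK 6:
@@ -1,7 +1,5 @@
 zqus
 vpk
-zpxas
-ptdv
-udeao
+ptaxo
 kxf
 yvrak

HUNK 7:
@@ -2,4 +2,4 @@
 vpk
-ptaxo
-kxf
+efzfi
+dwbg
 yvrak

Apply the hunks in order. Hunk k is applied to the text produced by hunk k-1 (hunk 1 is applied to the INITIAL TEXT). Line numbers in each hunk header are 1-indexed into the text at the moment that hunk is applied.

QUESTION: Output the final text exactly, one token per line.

Hunk 1: at line 2 remove [zkjfx,jwnjp,ogno] add [vsx] -> 4 lines: zqus udsae vsx yvrak
Hunk 2: at line 1 remove [udsae] add [pohd,hnuck] -> 5 lines: zqus pohd hnuck vsx yvrak
Hunk 3: at line 1 remove [pohd,hnuck] add [rcfvf] -> 4 lines: zqus rcfvf vsx yvrak
Hunk 4: at line 1 remove [rcfvf,vsx] add [vpk,xbpdd,kxf] -> 5 lines: zqus vpk xbpdd kxf yvrak
Hunk 5: at line 1 remove [xbpdd] add [zpxas,ptdv,udeao] -> 7 lines: zqus vpk zpxas ptdv udeao kxf yvrak
Hunk 6: at line 1 remove [zpxas,ptdv,udeao] add [ptaxo] -> 5 lines: zqus vpk ptaxo kxf yvrak
Hunk 7: at line 2 remove [ptaxo,kxf] add [efzfi,dwbg] -> 5 lines: zqus vpk efzfi dwbg yvrak

Answer: zqus
vpk
efzfi
dwbg
yvrak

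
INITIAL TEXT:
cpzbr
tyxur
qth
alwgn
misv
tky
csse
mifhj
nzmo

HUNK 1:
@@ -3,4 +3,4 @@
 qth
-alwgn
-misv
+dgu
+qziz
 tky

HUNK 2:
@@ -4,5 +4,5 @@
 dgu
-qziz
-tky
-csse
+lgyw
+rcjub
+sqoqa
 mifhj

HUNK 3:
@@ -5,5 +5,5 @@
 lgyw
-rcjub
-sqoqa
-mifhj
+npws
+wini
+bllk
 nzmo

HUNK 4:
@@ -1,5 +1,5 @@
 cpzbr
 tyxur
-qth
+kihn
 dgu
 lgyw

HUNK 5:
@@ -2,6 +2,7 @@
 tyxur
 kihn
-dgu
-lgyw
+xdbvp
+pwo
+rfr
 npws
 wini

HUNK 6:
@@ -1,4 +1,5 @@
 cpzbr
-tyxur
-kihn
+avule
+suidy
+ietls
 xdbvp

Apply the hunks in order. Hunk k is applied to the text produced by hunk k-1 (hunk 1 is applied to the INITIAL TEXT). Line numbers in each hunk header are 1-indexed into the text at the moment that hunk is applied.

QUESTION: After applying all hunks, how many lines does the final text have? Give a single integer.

Hunk 1: at line 3 remove [alwgn,misv] add [dgu,qziz] -> 9 lines: cpzbr tyxur qth dgu qziz tky csse mifhj nzmo
Hunk 2: at line 4 remove [qziz,tky,csse] add [lgyw,rcjub,sqoqa] -> 9 lines: cpzbr tyxur qth dgu lgyw rcjub sqoqa mifhj nzmo
Hunk 3: at line 5 remove [rcjub,sqoqa,mifhj] add [npws,wini,bllk] -> 9 lines: cpzbr tyxur qth dgu lgyw npws wini bllk nzmo
Hunk 4: at line 1 remove [qth] add [kihn] -> 9 lines: cpzbr tyxur kihn dgu lgyw npws wini bllk nzmo
Hunk 5: at line 2 remove [dgu,lgyw] add [xdbvp,pwo,rfr] -> 10 lines: cpzbr tyxur kihn xdbvp pwo rfr npws wini bllk nzmo
Hunk 6: at line 1 remove [tyxur,kihn] add [avule,suidy,ietls] -> 11 lines: cpzbr avule suidy ietls xdbvp pwo rfr npws wini bllk nzmo
Final line count: 11

Answer: 11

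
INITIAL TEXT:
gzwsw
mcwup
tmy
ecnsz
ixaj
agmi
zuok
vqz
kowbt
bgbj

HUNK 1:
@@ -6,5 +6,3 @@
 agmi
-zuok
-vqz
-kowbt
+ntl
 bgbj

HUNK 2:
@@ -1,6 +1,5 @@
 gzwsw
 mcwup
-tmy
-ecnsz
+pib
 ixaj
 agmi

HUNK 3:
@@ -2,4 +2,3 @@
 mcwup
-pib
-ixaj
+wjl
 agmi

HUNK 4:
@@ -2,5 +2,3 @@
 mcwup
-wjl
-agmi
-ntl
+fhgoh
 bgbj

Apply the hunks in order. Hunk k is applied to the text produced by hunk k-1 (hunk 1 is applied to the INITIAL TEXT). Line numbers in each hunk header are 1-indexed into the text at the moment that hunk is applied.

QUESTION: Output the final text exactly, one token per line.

Answer: gzwsw
mcwup
fhgoh
bgbj

Derivation:
Hunk 1: at line 6 remove [zuok,vqz,kowbt] add [ntl] -> 8 lines: gzwsw mcwup tmy ecnsz ixaj agmi ntl bgbj
Hunk 2: at line 1 remove [tmy,ecnsz] add [pib] -> 7 lines: gzwsw mcwup pib ixaj agmi ntl bgbj
Hunk 3: at line 2 remove [pib,ixaj] add [wjl] -> 6 lines: gzwsw mcwup wjl agmi ntl bgbj
Hunk 4: at line 2 remove [wjl,agmi,ntl] add [fhgoh] -> 4 lines: gzwsw mcwup fhgoh bgbj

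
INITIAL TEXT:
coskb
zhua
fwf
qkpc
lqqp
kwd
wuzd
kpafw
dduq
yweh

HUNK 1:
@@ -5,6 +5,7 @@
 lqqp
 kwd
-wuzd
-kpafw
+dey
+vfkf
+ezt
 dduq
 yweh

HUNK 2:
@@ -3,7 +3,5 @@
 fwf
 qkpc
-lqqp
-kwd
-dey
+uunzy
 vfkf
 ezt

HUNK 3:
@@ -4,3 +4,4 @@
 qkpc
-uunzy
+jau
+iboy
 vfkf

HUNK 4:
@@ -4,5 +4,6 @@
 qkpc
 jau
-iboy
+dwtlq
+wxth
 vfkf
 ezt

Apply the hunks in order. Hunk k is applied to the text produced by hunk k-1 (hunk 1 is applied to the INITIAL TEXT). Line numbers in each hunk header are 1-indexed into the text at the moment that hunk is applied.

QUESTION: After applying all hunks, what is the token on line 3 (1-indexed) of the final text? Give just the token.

Answer: fwf

Derivation:
Hunk 1: at line 5 remove [wuzd,kpafw] add [dey,vfkf,ezt] -> 11 lines: coskb zhua fwf qkpc lqqp kwd dey vfkf ezt dduq yweh
Hunk 2: at line 3 remove [lqqp,kwd,dey] add [uunzy] -> 9 lines: coskb zhua fwf qkpc uunzy vfkf ezt dduq yweh
Hunk 3: at line 4 remove [uunzy] add [jau,iboy] -> 10 lines: coskb zhua fwf qkpc jau iboy vfkf ezt dduq yweh
Hunk 4: at line 4 remove [iboy] add [dwtlq,wxth] -> 11 lines: coskb zhua fwf qkpc jau dwtlq wxth vfkf ezt dduq yweh
Final line 3: fwf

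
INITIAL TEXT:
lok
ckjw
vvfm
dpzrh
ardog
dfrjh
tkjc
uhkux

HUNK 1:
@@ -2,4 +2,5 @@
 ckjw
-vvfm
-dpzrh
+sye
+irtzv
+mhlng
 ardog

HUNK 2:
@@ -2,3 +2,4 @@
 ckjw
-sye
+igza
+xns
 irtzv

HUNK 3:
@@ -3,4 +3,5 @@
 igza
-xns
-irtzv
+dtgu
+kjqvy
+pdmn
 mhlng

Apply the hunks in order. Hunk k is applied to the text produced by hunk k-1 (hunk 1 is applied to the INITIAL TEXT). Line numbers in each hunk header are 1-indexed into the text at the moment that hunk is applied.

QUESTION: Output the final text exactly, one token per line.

Answer: lok
ckjw
igza
dtgu
kjqvy
pdmn
mhlng
ardog
dfrjh
tkjc
uhkux

Derivation:
Hunk 1: at line 2 remove [vvfm,dpzrh] add [sye,irtzv,mhlng] -> 9 lines: lok ckjw sye irtzv mhlng ardog dfrjh tkjc uhkux
Hunk 2: at line 2 remove [sye] add [igza,xns] -> 10 lines: lok ckjw igza xns irtzv mhlng ardog dfrjh tkjc uhkux
Hunk 3: at line 3 remove [xns,irtzv] add [dtgu,kjqvy,pdmn] -> 11 lines: lok ckjw igza dtgu kjqvy pdmn mhlng ardog dfrjh tkjc uhkux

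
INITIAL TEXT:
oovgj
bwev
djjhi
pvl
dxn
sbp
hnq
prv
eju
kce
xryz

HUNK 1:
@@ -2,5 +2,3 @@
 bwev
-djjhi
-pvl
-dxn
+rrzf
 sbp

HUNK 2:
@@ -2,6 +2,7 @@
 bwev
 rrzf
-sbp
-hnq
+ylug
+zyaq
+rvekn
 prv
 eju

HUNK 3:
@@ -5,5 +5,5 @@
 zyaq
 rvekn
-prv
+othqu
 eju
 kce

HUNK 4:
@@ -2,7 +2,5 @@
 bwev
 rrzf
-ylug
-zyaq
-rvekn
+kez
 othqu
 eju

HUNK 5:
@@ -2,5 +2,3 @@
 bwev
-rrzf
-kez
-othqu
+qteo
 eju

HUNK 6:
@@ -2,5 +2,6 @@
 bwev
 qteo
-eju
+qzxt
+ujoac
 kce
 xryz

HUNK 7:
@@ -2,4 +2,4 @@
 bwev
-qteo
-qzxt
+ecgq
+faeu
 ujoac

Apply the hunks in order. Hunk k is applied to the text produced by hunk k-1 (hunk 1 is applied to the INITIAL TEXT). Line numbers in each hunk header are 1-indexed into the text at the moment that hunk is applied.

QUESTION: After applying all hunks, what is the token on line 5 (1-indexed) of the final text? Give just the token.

Hunk 1: at line 2 remove [djjhi,pvl,dxn] add [rrzf] -> 9 lines: oovgj bwev rrzf sbp hnq prv eju kce xryz
Hunk 2: at line 2 remove [sbp,hnq] add [ylug,zyaq,rvekn] -> 10 lines: oovgj bwev rrzf ylug zyaq rvekn prv eju kce xryz
Hunk 3: at line 5 remove [prv] add [othqu] -> 10 lines: oovgj bwev rrzf ylug zyaq rvekn othqu eju kce xryz
Hunk 4: at line 2 remove [ylug,zyaq,rvekn] add [kez] -> 8 lines: oovgj bwev rrzf kez othqu eju kce xryz
Hunk 5: at line 2 remove [rrzf,kez,othqu] add [qteo] -> 6 lines: oovgj bwev qteo eju kce xryz
Hunk 6: at line 2 remove [eju] add [qzxt,ujoac] -> 7 lines: oovgj bwev qteo qzxt ujoac kce xryz
Hunk 7: at line 2 remove [qteo,qzxt] add [ecgq,faeu] -> 7 lines: oovgj bwev ecgq faeu ujoac kce xryz
Final line 5: ujoac

Answer: ujoac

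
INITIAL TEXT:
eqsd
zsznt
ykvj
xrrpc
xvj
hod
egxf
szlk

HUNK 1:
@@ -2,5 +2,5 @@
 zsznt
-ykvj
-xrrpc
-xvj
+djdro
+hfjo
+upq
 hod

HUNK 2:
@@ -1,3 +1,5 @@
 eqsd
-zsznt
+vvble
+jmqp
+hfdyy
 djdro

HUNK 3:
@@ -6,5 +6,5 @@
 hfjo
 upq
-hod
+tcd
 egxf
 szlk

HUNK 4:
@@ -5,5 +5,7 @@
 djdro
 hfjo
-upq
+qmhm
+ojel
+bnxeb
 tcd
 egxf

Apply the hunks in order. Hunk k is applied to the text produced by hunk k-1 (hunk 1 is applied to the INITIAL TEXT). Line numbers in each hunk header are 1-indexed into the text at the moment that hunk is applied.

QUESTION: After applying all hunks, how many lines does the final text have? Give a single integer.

Answer: 12

Derivation:
Hunk 1: at line 2 remove [ykvj,xrrpc,xvj] add [djdro,hfjo,upq] -> 8 lines: eqsd zsznt djdro hfjo upq hod egxf szlk
Hunk 2: at line 1 remove [zsznt] add [vvble,jmqp,hfdyy] -> 10 lines: eqsd vvble jmqp hfdyy djdro hfjo upq hod egxf szlk
Hunk 3: at line 6 remove [hod] add [tcd] -> 10 lines: eqsd vvble jmqp hfdyy djdro hfjo upq tcd egxf szlk
Hunk 4: at line 5 remove [upq] add [qmhm,ojel,bnxeb] -> 12 lines: eqsd vvble jmqp hfdyy djdro hfjo qmhm ojel bnxeb tcd egxf szlk
Final line count: 12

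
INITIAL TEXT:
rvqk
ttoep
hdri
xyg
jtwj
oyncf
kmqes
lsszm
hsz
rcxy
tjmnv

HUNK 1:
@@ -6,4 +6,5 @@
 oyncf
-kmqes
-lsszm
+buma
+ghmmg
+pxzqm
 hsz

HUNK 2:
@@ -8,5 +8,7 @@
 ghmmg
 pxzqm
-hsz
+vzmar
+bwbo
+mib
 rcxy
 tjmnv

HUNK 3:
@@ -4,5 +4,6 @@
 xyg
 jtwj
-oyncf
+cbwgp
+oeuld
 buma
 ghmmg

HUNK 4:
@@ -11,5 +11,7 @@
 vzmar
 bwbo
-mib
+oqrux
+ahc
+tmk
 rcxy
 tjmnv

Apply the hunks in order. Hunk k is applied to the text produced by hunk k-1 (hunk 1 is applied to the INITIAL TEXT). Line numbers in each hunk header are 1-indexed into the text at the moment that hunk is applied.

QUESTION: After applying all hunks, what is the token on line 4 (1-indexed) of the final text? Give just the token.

Answer: xyg

Derivation:
Hunk 1: at line 6 remove [kmqes,lsszm] add [buma,ghmmg,pxzqm] -> 12 lines: rvqk ttoep hdri xyg jtwj oyncf buma ghmmg pxzqm hsz rcxy tjmnv
Hunk 2: at line 8 remove [hsz] add [vzmar,bwbo,mib] -> 14 lines: rvqk ttoep hdri xyg jtwj oyncf buma ghmmg pxzqm vzmar bwbo mib rcxy tjmnv
Hunk 3: at line 4 remove [oyncf] add [cbwgp,oeuld] -> 15 lines: rvqk ttoep hdri xyg jtwj cbwgp oeuld buma ghmmg pxzqm vzmar bwbo mib rcxy tjmnv
Hunk 4: at line 11 remove [mib] add [oqrux,ahc,tmk] -> 17 lines: rvqk ttoep hdri xyg jtwj cbwgp oeuld buma ghmmg pxzqm vzmar bwbo oqrux ahc tmk rcxy tjmnv
Final line 4: xyg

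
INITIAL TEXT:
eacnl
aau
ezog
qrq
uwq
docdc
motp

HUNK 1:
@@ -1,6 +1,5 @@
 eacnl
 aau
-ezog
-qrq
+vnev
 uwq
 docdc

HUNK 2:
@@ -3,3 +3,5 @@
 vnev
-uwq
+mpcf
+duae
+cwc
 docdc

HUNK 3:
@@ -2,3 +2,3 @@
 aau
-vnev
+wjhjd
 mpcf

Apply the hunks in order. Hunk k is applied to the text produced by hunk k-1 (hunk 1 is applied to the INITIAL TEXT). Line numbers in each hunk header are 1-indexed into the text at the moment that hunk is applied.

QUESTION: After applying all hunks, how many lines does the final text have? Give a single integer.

Hunk 1: at line 1 remove [ezog,qrq] add [vnev] -> 6 lines: eacnl aau vnev uwq docdc motp
Hunk 2: at line 3 remove [uwq] add [mpcf,duae,cwc] -> 8 lines: eacnl aau vnev mpcf duae cwc docdc motp
Hunk 3: at line 2 remove [vnev] add [wjhjd] -> 8 lines: eacnl aau wjhjd mpcf duae cwc docdc motp
Final line count: 8

Answer: 8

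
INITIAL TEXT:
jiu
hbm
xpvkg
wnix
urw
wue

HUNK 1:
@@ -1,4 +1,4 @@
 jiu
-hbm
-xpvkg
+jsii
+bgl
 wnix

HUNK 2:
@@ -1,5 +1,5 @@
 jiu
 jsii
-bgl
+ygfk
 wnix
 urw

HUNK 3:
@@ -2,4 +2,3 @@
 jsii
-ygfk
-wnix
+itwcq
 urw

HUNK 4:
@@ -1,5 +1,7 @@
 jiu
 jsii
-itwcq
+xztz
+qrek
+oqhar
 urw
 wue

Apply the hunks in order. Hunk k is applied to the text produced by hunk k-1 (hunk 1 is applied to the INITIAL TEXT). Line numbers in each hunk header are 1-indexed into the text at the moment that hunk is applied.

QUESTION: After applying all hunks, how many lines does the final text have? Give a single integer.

Answer: 7

Derivation:
Hunk 1: at line 1 remove [hbm,xpvkg] add [jsii,bgl] -> 6 lines: jiu jsii bgl wnix urw wue
Hunk 2: at line 1 remove [bgl] add [ygfk] -> 6 lines: jiu jsii ygfk wnix urw wue
Hunk 3: at line 2 remove [ygfk,wnix] add [itwcq] -> 5 lines: jiu jsii itwcq urw wue
Hunk 4: at line 1 remove [itwcq] add [xztz,qrek,oqhar] -> 7 lines: jiu jsii xztz qrek oqhar urw wue
Final line count: 7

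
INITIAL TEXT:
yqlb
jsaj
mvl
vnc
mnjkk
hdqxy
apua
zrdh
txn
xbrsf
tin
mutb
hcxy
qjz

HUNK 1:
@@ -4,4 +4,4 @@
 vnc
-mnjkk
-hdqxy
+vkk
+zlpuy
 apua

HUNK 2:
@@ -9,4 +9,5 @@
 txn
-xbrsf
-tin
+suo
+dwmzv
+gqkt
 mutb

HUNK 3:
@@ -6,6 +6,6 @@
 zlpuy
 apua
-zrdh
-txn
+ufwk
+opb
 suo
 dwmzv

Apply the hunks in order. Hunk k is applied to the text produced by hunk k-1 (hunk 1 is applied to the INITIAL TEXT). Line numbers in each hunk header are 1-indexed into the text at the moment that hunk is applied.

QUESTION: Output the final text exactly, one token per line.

Answer: yqlb
jsaj
mvl
vnc
vkk
zlpuy
apua
ufwk
opb
suo
dwmzv
gqkt
mutb
hcxy
qjz

Derivation:
Hunk 1: at line 4 remove [mnjkk,hdqxy] add [vkk,zlpuy] -> 14 lines: yqlb jsaj mvl vnc vkk zlpuy apua zrdh txn xbrsf tin mutb hcxy qjz
Hunk 2: at line 9 remove [xbrsf,tin] add [suo,dwmzv,gqkt] -> 15 lines: yqlb jsaj mvl vnc vkk zlpuy apua zrdh txn suo dwmzv gqkt mutb hcxy qjz
Hunk 3: at line 6 remove [zrdh,txn] add [ufwk,opb] -> 15 lines: yqlb jsaj mvl vnc vkk zlpuy apua ufwk opb suo dwmzv gqkt mutb hcxy qjz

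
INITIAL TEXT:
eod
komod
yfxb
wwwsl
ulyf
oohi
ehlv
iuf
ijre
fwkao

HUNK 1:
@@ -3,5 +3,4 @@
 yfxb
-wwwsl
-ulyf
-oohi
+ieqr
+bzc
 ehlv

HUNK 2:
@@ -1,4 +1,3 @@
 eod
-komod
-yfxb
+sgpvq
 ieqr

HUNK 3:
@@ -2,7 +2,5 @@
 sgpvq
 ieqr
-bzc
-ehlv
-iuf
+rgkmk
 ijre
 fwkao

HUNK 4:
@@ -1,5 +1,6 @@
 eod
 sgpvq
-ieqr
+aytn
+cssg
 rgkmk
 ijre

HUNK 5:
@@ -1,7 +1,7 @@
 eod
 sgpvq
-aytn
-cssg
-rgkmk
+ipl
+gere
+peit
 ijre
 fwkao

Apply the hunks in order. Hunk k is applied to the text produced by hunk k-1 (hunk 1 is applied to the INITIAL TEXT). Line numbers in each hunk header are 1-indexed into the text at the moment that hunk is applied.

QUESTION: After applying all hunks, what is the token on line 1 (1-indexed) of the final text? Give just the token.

Answer: eod

Derivation:
Hunk 1: at line 3 remove [wwwsl,ulyf,oohi] add [ieqr,bzc] -> 9 lines: eod komod yfxb ieqr bzc ehlv iuf ijre fwkao
Hunk 2: at line 1 remove [komod,yfxb] add [sgpvq] -> 8 lines: eod sgpvq ieqr bzc ehlv iuf ijre fwkao
Hunk 3: at line 2 remove [bzc,ehlv,iuf] add [rgkmk] -> 6 lines: eod sgpvq ieqr rgkmk ijre fwkao
Hunk 4: at line 1 remove [ieqr] add [aytn,cssg] -> 7 lines: eod sgpvq aytn cssg rgkmk ijre fwkao
Hunk 5: at line 1 remove [aytn,cssg,rgkmk] add [ipl,gere,peit] -> 7 lines: eod sgpvq ipl gere peit ijre fwkao
Final line 1: eod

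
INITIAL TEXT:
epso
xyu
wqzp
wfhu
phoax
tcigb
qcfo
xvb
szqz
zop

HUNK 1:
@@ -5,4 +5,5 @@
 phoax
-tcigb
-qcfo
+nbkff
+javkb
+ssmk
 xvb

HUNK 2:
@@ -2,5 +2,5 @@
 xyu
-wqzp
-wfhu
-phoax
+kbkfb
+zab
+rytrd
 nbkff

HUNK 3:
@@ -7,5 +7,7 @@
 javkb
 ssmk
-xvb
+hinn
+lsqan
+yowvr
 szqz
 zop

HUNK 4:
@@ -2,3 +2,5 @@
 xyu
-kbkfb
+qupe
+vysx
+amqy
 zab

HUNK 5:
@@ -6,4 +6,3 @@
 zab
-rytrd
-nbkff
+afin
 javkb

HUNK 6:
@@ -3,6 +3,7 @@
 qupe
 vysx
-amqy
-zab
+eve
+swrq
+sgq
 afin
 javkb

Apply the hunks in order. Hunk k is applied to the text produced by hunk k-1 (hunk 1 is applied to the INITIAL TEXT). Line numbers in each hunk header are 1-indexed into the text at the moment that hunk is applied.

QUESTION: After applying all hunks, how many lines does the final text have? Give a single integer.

Answer: 15

Derivation:
Hunk 1: at line 5 remove [tcigb,qcfo] add [nbkff,javkb,ssmk] -> 11 lines: epso xyu wqzp wfhu phoax nbkff javkb ssmk xvb szqz zop
Hunk 2: at line 2 remove [wqzp,wfhu,phoax] add [kbkfb,zab,rytrd] -> 11 lines: epso xyu kbkfb zab rytrd nbkff javkb ssmk xvb szqz zop
Hunk 3: at line 7 remove [xvb] add [hinn,lsqan,yowvr] -> 13 lines: epso xyu kbkfb zab rytrd nbkff javkb ssmk hinn lsqan yowvr szqz zop
Hunk 4: at line 2 remove [kbkfb] add [qupe,vysx,amqy] -> 15 lines: epso xyu qupe vysx amqy zab rytrd nbkff javkb ssmk hinn lsqan yowvr szqz zop
Hunk 5: at line 6 remove [rytrd,nbkff] add [afin] -> 14 lines: epso xyu qupe vysx amqy zab afin javkb ssmk hinn lsqan yowvr szqz zop
Hunk 6: at line 3 remove [amqy,zab] add [eve,swrq,sgq] -> 15 lines: epso xyu qupe vysx eve swrq sgq afin javkb ssmk hinn lsqan yowvr szqz zop
Final line count: 15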